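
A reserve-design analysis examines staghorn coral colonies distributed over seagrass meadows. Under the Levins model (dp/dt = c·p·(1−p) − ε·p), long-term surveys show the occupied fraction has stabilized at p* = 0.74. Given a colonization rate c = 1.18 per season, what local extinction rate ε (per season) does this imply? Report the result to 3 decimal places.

0.307

At equilibrium c(1−p*) = ε.
ε = 1.18 × (1 − 0.74) = 1.18 × 0.2600 = 0.3068.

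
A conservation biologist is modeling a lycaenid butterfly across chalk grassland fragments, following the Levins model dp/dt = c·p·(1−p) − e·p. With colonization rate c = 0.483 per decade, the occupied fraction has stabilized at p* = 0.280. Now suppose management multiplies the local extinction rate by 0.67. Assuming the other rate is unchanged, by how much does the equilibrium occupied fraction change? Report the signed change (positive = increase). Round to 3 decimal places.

0.238

Balance c(1−p*) = e gives e = 0.483×(1 − 0.28000) = 0.34776.
New p* = 1 − e/c = 1 − 0.23300/0.48300 = 0.51760.
Δp* = 0.51760 − 0.28000 = +0.23760.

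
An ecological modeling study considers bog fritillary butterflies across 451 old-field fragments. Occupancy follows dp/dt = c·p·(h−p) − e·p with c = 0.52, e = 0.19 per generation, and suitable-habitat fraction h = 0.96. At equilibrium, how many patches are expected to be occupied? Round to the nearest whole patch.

p* = h − e/c = 0.96 − 0.3654 = 0.5946.
Expected occupied patches = N × p* = 451 × 0.5946 = 268.17 ≈ 268.

268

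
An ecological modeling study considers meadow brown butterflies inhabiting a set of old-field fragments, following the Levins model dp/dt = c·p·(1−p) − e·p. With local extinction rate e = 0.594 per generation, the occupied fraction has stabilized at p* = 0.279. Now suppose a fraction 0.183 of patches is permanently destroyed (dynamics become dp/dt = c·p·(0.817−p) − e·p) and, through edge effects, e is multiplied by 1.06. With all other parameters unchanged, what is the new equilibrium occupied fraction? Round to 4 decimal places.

0.0527

Balance c(1−p*) = e gives c = e/(1 − 0.27900) = 0.594/0.72100 = 0.82386.
New p* = 0.817 − e/c = 0.817 − 0.62964/0.82386 = 0.05274.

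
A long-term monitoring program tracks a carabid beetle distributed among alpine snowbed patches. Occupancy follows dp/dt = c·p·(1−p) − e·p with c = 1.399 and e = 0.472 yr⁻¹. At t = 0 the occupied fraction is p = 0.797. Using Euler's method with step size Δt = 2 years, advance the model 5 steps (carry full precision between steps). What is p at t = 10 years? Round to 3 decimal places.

Update rule: p ← p + [c·p·(1−p) − e·p]·Δt with Δt = 2.
p: 0.79700 → 0.49732  (Δp = -0.29968)
p: 0.49732 → 0.72733  (Δp = +0.23001)
p: 0.72733 → 0.59563  (Δp = -0.13170)
p: 0.59563 → 0.70727  (Δp = +0.11163)
p: 0.70727 → 0.61891  (Δp = -0.08836)

0.619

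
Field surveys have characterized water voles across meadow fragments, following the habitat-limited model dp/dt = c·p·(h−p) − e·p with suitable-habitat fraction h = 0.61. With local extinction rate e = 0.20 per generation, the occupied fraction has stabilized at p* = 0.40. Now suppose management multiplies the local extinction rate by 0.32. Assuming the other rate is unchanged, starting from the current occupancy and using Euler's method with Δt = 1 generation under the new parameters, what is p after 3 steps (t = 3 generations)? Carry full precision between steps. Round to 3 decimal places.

0.516

Balance c(h−p*) = e gives c = e/(0.61 − 0.40000) = 0.20/0.21000 = 0.95238.
Starting from p₀ = 0.40000; update p ← p + (dp/dt)·Δt with the new parameters.
step 1: Δp = +0.05440, p = 0.45440
step 2: Δp = +0.03826, p = 0.49266
step 3: Δp = +0.02353, p = 0.51618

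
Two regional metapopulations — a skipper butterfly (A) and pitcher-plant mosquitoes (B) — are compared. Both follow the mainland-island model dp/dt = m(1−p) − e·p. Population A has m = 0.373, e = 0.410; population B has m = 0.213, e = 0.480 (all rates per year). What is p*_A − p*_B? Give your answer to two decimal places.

A: p*_A = m/(m+e) = 0.373/0.7830 = 0.4764.
B: p*_B = 0.213/0.6930 = 0.3074.
p*_A − p*_B = 0.4764 − 0.3074 = 0.1690.

0.17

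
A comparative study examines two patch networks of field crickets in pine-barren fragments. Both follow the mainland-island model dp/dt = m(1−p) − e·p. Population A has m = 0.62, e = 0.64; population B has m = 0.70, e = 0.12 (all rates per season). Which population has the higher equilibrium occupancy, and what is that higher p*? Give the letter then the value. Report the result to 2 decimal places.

A: p*_A = m/(m+e) = 0.62/1.2600 = 0.4921.
B: p*_B = 0.70/0.8200 = 0.8537.
B is higher at 0.8537.

B, 0.85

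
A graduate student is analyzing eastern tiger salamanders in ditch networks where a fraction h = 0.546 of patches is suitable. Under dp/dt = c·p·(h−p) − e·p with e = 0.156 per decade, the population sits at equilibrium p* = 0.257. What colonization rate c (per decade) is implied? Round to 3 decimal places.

At equilibrium c(h−p*) = e, so c = e/(h−p*).
c = 0.156/(0.546 − 0.257) = 0.156/0.2890 = 0.5398.

0.540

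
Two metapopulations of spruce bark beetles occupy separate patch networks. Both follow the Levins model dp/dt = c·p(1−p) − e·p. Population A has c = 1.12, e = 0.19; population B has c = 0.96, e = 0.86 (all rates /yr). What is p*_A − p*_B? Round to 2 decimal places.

A: p*_A = 1 − 0.19/1.12 = 0.8304.
B: p*_B = 1 − 0.86/0.96 = 0.1042.
p*_A − p*_B = 0.8304 − 0.1042 = 0.7262.

0.73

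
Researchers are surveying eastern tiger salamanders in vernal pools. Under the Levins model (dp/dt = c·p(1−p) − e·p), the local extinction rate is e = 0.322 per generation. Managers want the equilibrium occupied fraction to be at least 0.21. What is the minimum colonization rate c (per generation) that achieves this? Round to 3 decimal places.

p* = 1 − e/c ≥ 0.21 requires e/c ≤ 0.7900, i.e. c ≥ e/0.7900.
c_min = 0.322/0.7900 = 0.4076.

0.408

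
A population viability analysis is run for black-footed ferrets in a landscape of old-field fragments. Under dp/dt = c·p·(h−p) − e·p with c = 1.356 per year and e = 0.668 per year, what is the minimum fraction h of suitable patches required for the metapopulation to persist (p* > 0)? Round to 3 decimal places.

0.493

p* = h − e/c is positive only when h > e/c.
h_min = e/c = 0.668/1.356 = 0.4926.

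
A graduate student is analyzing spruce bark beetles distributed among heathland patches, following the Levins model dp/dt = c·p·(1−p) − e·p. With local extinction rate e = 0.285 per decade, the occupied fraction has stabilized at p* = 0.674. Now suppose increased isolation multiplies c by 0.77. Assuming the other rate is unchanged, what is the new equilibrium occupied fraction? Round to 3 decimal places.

0.577

Balance c(1−p*) = e gives c = e/(1 − 0.67400) = 0.285/0.32600 = 0.87423.
New p* = 1 − e/c = 1 − 0.28500/0.67316 = 0.57662.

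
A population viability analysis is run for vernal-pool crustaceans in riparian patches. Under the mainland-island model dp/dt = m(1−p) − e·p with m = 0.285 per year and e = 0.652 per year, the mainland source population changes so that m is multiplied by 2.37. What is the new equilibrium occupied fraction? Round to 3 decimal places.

Before: p* = 0.285/(0.285+0.652) = 0.3042.
After: m = 0.67545, e = 0.652; p* = 0.67545/1.3275 = 0.5088.

0.509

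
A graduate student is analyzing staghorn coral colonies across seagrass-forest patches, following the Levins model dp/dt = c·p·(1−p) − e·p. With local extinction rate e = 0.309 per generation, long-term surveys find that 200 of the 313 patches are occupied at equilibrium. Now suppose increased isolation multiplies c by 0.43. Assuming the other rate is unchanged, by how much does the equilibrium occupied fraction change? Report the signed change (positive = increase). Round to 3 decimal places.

-0.479

Observed p* = 200/313 = 0.63898.
Balance c(1−p*) = e gives c = e/(1 − 0.63898) = 0.309/0.36102 = 0.85591.
New p* = 1 − e/c = 1 − 0.30900/0.36804 = 0.16042.
Δp* = 0.16042 − 0.63898 = -0.47856.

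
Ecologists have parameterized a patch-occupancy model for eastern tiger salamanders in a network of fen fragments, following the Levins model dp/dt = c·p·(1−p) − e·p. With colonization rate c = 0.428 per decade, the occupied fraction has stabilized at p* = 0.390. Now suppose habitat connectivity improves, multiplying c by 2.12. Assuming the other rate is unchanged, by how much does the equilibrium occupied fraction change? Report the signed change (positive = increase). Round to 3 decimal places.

Balance c(1−p*) = e gives e = 0.428×(1 − 0.39000) = 0.26108.
New p* = 1 − e/c = 1 − 0.26108/0.90736 = 0.71226.
Δp* = 0.71226 − 0.39000 = +0.32226.

0.322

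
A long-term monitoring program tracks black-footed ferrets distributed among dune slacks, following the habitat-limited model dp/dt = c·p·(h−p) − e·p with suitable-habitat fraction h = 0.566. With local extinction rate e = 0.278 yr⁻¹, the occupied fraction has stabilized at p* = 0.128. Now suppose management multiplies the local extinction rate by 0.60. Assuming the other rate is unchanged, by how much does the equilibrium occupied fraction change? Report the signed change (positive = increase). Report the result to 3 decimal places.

Balance c(h−p*) = e gives c = e/(0.566 − 0.12800) = 0.278/0.43800 = 0.63470.
New p* = 0.566 − e/c = 0.566 − 0.16680/0.63470 = 0.30320.
Δp* = 0.30320 − 0.12800 = +0.17520.

0.175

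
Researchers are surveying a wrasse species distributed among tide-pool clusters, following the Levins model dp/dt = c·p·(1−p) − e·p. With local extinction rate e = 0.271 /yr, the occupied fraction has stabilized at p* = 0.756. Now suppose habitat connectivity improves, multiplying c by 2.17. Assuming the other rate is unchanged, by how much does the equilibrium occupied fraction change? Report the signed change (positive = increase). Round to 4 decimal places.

Balance c(1−p*) = e gives c = e/(1 − 0.75600) = 0.271/0.24400 = 1.11066.
New p* = 1 − e/c = 1 − 0.27100/2.41013 = 0.88756.
Δp* = 0.88756 − 0.75600 = +0.13156.

0.1316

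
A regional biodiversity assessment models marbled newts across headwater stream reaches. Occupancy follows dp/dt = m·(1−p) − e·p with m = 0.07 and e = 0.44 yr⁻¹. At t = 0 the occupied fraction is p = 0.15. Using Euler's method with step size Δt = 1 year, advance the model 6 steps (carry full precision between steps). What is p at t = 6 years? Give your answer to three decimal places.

Update rule: p ← p + [m·(1−p) − e·p]·Δt with Δt = 1.
t = 1: p = 0.15000 + (-0.00650) = 0.14350
t = 2: p = 0.14350 + (-0.00318) = 0.14031
t = 3: p = 0.14031 + (-0.00156) = 0.13875
t = 4: p = 0.13875 + (-0.00076) = 0.13799
t = 5: p = 0.13799 + (-0.00037) = 0.13761
t = 6: p = 0.13761 + (-0.00018) = 0.13743

0.137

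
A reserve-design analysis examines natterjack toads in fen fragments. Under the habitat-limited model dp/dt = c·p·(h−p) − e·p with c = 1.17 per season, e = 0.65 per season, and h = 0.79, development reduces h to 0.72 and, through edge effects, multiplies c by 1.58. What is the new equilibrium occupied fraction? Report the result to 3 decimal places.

Before: p* = h − e/c = 0.79 − 0.65/1.17 = 0.79 − 0.5556 = 0.2344.
After: c = 1.8486, e = 0.65, h = 0.72; p* = 0.72 − 0.65/1.8486 = 0.3684.

0.368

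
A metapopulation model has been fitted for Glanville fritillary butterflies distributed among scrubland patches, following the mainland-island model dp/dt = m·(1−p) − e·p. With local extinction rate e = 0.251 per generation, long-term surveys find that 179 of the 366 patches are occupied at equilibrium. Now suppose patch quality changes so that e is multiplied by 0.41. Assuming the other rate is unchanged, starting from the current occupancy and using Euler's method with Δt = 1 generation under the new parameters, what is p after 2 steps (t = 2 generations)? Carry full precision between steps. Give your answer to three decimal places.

0.609

Observed p* = 179/366 = 0.48907.
Balance m(1−p*) = e·p* gives m = e·p*/(1−p*) = 0.251×0.48907/0.51093 = 0.24026.
Starting from p₀ = 0.48907; update p ← p + (dp/dt)·Δt with the new parameters.
p: 0.48907 → 0.56150  (Δp = +0.07243)
p: 0.56150 → 0.60907  (Δp = +0.04757)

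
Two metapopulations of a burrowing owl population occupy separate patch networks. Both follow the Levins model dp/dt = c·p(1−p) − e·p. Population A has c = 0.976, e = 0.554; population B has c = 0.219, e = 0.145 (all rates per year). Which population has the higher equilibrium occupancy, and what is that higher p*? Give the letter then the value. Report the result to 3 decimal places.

A: p*_A = 1 − 0.554/0.976 = 0.4324.
B: p*_B = 1 − 0.145/0.219 = 0.3379.
A is higher at 0.4324.

A, 0.432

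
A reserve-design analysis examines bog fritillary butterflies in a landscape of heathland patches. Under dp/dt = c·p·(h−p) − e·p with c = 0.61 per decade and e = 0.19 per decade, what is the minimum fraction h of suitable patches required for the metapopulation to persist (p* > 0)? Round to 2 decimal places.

0.31

p* = h − e/c is positive only when h > e/c.
h_min = e/c = 0.19/0.61 = 0.3115.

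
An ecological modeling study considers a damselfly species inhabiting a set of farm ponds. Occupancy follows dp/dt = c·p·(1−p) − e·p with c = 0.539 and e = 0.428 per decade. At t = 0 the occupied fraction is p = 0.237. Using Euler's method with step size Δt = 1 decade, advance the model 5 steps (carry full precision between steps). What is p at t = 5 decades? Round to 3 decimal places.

0.222

Update rule: p ← p + [c·p·(1−p) − e·p]·Δt with Δt = 1.
step 1: Δp = -0.00397, p = 0.23303
step 2: Δp = -0.00340, p = 0.22963
step 3: Δp = -0.00293, p = 0.22670
step 4: Δp = -0.00254, p = 0.22416
step 5: Δp = -0.00220, p = 0.22196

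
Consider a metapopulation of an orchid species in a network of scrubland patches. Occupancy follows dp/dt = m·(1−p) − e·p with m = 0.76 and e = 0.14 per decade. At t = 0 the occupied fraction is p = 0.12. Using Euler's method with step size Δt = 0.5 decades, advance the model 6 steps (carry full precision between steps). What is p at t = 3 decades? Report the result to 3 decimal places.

0.824

Update rule: p ← p + [m·(1−p) − e·p]·Δt with Δt = 0.5.
step 1: Δp = +0.32600, p = 0.44600
step 2: Δp = +0.17930, p = 0.62530
step 3: Δp = +0.09862, p = 0.72391
step 4: Δp = +0.05424, p = 0.77815
step 5: Δp = +0.02983, p = 0.80798
step 6: Δp = +0.01641, p = 0.82439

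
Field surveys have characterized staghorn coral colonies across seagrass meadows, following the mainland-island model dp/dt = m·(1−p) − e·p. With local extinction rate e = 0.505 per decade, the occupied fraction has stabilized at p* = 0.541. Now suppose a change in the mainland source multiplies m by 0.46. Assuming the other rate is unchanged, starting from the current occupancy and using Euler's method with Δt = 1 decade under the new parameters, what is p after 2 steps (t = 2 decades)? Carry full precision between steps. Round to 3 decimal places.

Balance m(1−p*) = e·p* gives m = e·p*/(1−p*) = 0.505×0.54100/0.45900 = 0.59522.
Starting from p₀ = 0.54100; update p ← p + (dp/dt)·Δt with the new parameters.
step 1: Δp = -0.14753, p = 0.39347
step 2: Δp = -0.03263, p = 0.36084

0.361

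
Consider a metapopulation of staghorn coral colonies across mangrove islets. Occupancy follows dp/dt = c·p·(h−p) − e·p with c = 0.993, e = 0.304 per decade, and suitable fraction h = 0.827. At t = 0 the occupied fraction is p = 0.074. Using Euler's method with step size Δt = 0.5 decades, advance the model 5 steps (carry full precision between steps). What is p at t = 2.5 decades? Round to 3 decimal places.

Update rule: p ← p + [c·p·(h−p) − e·p]·Δt with Δt = 0.5.
  1  |  dp/dt·Δt = +0.016418  |  p_1 = 0.090418
  2  |  dp/dt·Δt = +0.019323  |  p_2 = 0.109741
  3  |  dp/dt·Δt = +0.022400  |  p_3 = 0.132142
  4  |  dp/dt·Δt = +0.025503  |  p_4 = 0.157645
  5  |  dp/dt·Δt = +0.028429  |  p_5 = 0.186074

0.186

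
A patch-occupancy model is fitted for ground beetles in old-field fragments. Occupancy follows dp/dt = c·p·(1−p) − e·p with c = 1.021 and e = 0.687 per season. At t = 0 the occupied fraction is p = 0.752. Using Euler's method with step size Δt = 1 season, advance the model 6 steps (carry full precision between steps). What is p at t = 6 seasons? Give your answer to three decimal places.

0.336

Update rule: p ← p + [c·p·(1−p) − e·p]·Δt with Δt = 1.
p: 0.75200 → 0.42579  (Δp = -0.32621)
p: 0.42579 → 0.38290  (Δp = -0.04289)
p: 0.38290 → 0.36110  (Δp = -0.02180)
p: 0.36110 → 0.34857  (Δp = -0.01252)
p: 0.34857 → 0.34094  (Δp = -0.00763)
p: 0.34094 → 0.33613  (Δp = -0.00481)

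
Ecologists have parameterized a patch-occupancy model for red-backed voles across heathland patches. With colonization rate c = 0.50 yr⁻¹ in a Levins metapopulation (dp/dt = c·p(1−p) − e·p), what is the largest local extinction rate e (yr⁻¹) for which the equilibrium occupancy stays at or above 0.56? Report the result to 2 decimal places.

0.22

1 − e/c ≥ 0.56 ⇒ e ≤ c(1 − 0.56) = 0.50 × 0.4400.
e_max = 0.2200.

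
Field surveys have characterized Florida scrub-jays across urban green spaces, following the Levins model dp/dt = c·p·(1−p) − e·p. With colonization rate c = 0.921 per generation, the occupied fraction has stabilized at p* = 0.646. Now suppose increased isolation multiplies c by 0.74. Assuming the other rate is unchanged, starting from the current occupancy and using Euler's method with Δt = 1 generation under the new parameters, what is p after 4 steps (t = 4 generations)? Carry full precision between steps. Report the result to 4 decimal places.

0.5377

Balance c(1−p*) = e gives e = 0.921×(1 − 0.64600) = 0.32603.
Starting from p₀ = 0.64600; update p ← p + (dp/dt)·Δt with the new parameters.
p: 0.64600 → 0.59124  (Δp = -0.05476)
p: 0.59124 → 0.56319  (Δp = -0.02805)
p: 0.56319 → 0.54723  (Δp = -0.01595)
p: 0.54723 → 0.53768  (Δp = -0.00955)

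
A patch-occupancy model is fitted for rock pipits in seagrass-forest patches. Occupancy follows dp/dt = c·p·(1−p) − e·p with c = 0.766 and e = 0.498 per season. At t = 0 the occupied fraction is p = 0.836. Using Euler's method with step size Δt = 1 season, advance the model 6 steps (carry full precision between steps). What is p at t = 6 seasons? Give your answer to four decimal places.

Update rule: p ← p + [c·p·(1−p) − e·p]·Δt with Δt = 1.
p: 0.83600 → 0.52469  (Δp = -0.31131)
p: 0.52469 → 0.45443  (Δp = -0.07026)
p: 0.45443 → 0.41803  (Δp = -0.03640)
p: 0.41803 → 0.39621  (Δp = -0.02183)
p: 0.39621 → 0.38214  (Δp = -0.01406)
p: 0.38214 → 0.37270  (Δp = -0.00945)

0.3727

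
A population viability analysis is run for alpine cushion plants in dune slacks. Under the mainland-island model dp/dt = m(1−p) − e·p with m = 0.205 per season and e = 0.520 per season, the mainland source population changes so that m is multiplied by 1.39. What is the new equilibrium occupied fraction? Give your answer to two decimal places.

Before: p* = 0.205/(0.205+0.520) = 0.2828.
After: m = 0.28495, e = 0.52; p* = 0.28495/0.8050 = 0.3540.

0.35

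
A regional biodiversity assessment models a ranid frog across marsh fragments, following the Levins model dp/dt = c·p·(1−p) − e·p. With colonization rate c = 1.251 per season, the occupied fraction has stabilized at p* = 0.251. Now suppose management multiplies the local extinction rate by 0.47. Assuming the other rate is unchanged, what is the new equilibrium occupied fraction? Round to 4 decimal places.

Balance c(1−p*) = e gives e = 1.251×(1 − 0.25100) = 0.93700.
New p* = 1 − e/c = 1 − 0.44039/1.25100 = 0.64797.

0.6480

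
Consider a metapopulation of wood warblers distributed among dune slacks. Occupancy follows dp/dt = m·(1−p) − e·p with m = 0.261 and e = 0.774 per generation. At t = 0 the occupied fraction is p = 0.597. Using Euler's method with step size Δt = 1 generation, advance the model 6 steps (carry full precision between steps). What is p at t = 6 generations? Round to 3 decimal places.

Update rule: p ← p + [m·(1−p) − e·p]·Δt with Δt = 1.
p: 0.59700 → 0.24011  (Δp = -0.35689)
p: 0.24011 → 0.25260  (Δp = +0.01249)
p: 0.25260 → 0.25216  (Δp = -0.00044)
p: 0.25216 → 0.25217  (Δp = +0.00002)
p: 0.25217 → 0.25217  (Δp = -0.00000)
p: 0.25217 → 0.25217  (Δp = +0.00000)

0.252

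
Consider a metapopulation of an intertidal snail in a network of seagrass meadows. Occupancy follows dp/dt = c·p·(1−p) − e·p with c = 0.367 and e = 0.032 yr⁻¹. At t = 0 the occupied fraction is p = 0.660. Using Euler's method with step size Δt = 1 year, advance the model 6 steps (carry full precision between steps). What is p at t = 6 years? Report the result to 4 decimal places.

Update rule: p ← p + [c·p·(1−p) − e·p]·Δt with Δt = 1.
step 1: Δp = +0.06123, p = 0.72123
step 2: Δp = +0.05071, p = 0.77194
step 3: Δp = +0.03991, p = 0.81185
step 4: Δp = +0.03008, p = 0.84193
step 5: Δp = +0.02190, p = 0.86383
step 6: Δp = +0.01553, p = 0.87936

0.8794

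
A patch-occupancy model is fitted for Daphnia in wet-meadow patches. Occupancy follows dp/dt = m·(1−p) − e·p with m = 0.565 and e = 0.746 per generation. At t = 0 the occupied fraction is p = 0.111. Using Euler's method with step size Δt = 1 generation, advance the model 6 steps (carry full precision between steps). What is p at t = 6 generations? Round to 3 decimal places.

0.431

Update rule: p ← p + [m·(1−p) − e·p]·Δt with Δt = 1.
step 1: Δp = +0.41948, p = 0.53048
step 2: Δp = -0.13046, p = 0.40002
step 3: Δp = +0.04057, p = 0.44059
step 4: Δp = -0.01262, p = 0.42798
step 5: Δp = +0.00392, p = 0.43190
step 6: Δp = -0.00122, p = 0.43068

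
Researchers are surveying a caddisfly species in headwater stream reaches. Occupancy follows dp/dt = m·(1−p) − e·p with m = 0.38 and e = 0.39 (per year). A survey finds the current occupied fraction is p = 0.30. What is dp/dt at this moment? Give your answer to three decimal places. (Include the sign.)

Colonization term: m·(1−p) = 0.38×0.7000 = 0.26600.
Extinction term: e·p = 0.11700.
dp/dt = 0.26600 − 0.11700 = 0.14900.

0.149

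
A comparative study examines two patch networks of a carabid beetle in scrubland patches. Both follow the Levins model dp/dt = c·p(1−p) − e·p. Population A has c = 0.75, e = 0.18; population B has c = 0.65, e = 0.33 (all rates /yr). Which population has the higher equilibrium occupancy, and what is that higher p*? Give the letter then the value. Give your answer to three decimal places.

A, 0.760

A: p*_A = 1 − 0.18/0.75 = 0.7600.
B: p*_B = 1 − 0.33/0.65 = 0.4923.
A is higher at 0.7600.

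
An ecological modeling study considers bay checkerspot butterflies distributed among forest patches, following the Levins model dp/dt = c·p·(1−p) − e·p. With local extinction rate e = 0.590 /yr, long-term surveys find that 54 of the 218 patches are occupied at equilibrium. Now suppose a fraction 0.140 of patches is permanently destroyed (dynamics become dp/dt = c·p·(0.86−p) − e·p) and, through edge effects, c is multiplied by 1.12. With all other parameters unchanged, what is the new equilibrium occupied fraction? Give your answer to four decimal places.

0.1883

Observed p* = 54/218 = 0.24771.
Balance c(1−p*) = e gives c = e/(1 − 0.24771) = 0.590/0.75229 = 0.78427.
New p* = 0.86 − e/c = 0.86 − 0.59000/0.87838 = 0.18831.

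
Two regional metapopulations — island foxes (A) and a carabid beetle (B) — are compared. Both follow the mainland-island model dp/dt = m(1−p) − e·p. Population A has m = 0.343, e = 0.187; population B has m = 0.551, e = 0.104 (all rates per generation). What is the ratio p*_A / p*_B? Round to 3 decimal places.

0.769

A: p*_A = m/(m+e) = 0.343/0.5300 = 0.6472.
B: p*_B = 0.551/0.6550 = 0.8412.
p*_A / p*_B = 0.6472/0.8412 = 0.7693.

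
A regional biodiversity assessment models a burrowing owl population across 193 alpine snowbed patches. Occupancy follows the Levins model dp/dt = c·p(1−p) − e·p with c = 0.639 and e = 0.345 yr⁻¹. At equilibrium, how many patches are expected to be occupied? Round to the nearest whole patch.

89

p* = 1 − e/c = 1 − 0.345/0.639 = 0.4601.
Expected occupied patches = N × p* = 193 × 0.4601 = 88.80 ≈ 89.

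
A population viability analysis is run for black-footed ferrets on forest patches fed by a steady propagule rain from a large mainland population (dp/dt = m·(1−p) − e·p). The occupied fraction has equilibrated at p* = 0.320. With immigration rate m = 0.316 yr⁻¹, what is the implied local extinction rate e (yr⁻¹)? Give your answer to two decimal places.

At equilibrium m(1−p*) = e·p*, so e = m(1−p*)/p*.
e = 0.316 × 0.6800 / 0.320 = 0.6715.

0.67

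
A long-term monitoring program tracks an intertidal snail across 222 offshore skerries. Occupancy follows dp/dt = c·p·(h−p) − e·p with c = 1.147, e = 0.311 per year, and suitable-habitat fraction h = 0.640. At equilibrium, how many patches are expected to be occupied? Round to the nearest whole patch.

p* = h − e/c = 0.640 − 0.2711 = 0.3689.
Expected occupied patches = N × p* = 222 × 0.3689 = 81.89 ≈ 82.

82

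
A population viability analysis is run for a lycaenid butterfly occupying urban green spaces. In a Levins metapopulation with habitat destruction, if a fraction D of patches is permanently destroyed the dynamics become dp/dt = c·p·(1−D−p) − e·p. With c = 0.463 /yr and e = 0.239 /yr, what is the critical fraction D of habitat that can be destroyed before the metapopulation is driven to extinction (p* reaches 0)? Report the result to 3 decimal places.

0.484

The nontrivial equilibrium is p* = (1−D) − e/c; extinction occurs when this hits zero.
So D_crit = 1 − e/c = 1 − 0.239/0.463 = 1 − 0.5162 = 0.4838.
This equals the undisturbed p*, a classic result of Lande's extension.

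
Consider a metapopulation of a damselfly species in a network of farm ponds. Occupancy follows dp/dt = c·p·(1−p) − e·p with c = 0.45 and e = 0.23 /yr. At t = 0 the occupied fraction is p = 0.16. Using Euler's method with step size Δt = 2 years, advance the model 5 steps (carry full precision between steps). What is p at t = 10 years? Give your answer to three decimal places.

Update rule: p ← p + [c·p·(1−p) − e·p]·Δt with Δt = 2.
p: 0.16000 → 0.20736  (Δp = +0.04736)
p: 0.20736 → 0.25990  (Δp = +0.05254)
p: 0.25990 → 0.31346  (Δp = +0.05356)
p: 0.31346 → 0.36295  (Δp = +0.04949)
p: 0.36295 → 0.40409  (Δp = +0.04114)

0.404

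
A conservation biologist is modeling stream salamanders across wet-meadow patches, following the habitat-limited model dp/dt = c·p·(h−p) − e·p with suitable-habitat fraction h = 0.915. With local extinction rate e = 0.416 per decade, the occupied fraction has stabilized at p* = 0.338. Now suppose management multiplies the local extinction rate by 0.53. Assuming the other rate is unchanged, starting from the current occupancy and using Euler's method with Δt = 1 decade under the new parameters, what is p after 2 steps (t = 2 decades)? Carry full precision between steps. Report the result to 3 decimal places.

0.464

Balance c(h−p*) = e gives c = e/(0.915 − 0.33800) = 0.416/0.57700 = 0.72097.
Starting from p₀ = 0.33800; update p ← p + (dp/dt)·Δt with the new parameters.
p: 0.33800 → 0.40409  (Δp = +0.06609)
p: 0.40409 → 0.46384  (Δp = +0.05975)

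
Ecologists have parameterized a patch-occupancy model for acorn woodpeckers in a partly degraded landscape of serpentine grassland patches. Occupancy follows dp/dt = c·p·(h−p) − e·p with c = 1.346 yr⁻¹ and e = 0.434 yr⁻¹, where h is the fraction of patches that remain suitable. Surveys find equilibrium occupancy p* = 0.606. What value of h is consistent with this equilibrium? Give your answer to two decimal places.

0.93

At equilibrium c(h−p*) = e, so h = p* + e/c.
h = 0.606 + 0.434/1.346 = 0.606 + 0.3224 = 0.9284.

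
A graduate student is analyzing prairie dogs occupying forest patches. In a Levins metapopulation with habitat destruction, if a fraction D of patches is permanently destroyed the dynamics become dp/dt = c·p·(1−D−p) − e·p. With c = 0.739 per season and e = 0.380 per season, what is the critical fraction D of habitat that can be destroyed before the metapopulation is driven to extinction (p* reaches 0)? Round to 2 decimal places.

The nontrivial equilibrium is p* = (1−D) − e/c; extinction occurs when this hits zero.
So D_crit = 1 − e/c = 1 − 0.380/0.739 = 1 − 0.5142 = 0.4858.
This equals the undisturbed p*, a classic result of Lande's extension.

0.49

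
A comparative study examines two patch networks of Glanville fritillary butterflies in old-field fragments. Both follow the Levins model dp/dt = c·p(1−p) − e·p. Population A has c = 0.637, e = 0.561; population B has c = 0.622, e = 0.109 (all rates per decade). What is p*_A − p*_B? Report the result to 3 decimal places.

A: p*_A = 1 − 0.561/0.637 = 0.1193.
B: p*_B = 1 − 0.109/0.622 = 0.8248.
p*_A − p*_B = 0.1193 − 0.8248 = -0.7054.

-0.705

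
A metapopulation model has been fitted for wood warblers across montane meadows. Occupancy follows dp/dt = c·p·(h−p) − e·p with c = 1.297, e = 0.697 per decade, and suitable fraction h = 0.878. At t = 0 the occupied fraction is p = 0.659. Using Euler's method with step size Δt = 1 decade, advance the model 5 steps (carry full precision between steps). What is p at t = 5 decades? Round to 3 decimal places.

0.344

Update rule: p ← p + [c·p·(h−p) − e·p]·Δt with Δt = 1.
t = 1: p = 0.65900 + (-0.27214) = 0.38686
t = 2: p = 0.38686 + (-0.02321) = 0.36365
t = 3: p = 0.36365 + (-0.01087) = 0.35278
t = 4: p = 0.35278 + (-0.00557) = 0.34721
t = 5: p = 0.34721 + (-0.00297) = 0.34424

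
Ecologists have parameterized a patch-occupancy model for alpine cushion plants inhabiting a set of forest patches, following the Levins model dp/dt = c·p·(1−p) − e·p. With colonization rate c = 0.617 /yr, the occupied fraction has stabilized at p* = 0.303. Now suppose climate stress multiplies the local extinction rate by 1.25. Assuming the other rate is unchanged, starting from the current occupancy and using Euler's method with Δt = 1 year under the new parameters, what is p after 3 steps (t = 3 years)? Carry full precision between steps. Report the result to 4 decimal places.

Balance c(1−p*) = e gives e = 0.617×(1 − 0.30300) = 0.43005.
Starting from p₀ = 0.30300; update p ← p + (dp/dt)·Δt with the new parameters.
p: 0.30300 → 0.27042  (Δp = -0.03258)
p: 0.27042 → 0.24679  (Δp = -0.02364)
p: 0.24679 → 0.22881  (Δp = -0.01797)

0.2288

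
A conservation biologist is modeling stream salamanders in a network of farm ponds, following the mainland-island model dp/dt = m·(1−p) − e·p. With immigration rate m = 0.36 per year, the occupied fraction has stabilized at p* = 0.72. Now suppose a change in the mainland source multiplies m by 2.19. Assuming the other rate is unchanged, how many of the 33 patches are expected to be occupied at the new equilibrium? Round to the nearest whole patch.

28

Balance m(1−p*) = e·p* gives e = m(1−p*)/p* = 0.36×0.28000/0.72000 = 0.14000.
New p* = m/(m+e) = 0.78840/(0.78840+0.14000) = 0.84920.
Expected occupied = 33 × 0.84920 = 28.02 ≈ 28.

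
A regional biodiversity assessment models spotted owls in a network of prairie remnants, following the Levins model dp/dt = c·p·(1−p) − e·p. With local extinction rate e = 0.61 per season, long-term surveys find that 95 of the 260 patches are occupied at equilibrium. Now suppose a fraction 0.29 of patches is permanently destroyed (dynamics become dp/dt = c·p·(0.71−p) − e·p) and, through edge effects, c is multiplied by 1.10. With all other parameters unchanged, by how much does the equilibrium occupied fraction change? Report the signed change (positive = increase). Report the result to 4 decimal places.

-0.2323

Observed p* = 95/260 = 0.36538.
Balance c(1−p*) = e gives c = e/(1 − 0.36538) = 0.61/0.63462 = 0.96121.
New p* = 0.71 − e/c = 0.71 − 0.61000/1.05733 = 0.13308.
Δp* = 0.13308 − 0.36538 = -0.23230.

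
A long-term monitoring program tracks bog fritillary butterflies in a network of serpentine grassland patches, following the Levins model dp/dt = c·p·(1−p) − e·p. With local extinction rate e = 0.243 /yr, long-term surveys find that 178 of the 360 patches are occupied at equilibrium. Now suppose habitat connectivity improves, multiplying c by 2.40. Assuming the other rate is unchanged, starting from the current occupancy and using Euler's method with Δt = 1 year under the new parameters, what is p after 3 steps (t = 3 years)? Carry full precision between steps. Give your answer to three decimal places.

0.786

Observed p* = 178/360 = 0.49444.
Balance c(1−p*) = e gives c = e/(1 − 0.49444) = 0.243/0.50556 = 0.48066.
Starting from p₀ = 0.49444; update p ← p + (dp/dt)·Δt with the new parameters.
p: 0.49444 → 0.66265  (Δp = +0.16821)
p: 0.66265 → 0.75951  (Δp = +0.09685)
p: 0.75951 → 0.78566  (Δp = +0.02615)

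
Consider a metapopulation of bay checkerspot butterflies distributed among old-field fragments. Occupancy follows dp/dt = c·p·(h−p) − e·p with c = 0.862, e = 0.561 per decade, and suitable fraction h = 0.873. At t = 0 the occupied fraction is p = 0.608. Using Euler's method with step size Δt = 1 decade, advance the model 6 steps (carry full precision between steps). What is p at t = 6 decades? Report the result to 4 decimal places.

0.2581

Update rule: p ← p + [c·p·(h−p) − e·p]·Δt with Δt = 1.
  1  |  dp/dt·Δt = -0.202203  |  p_1 = 0.405797
  2  |  dp/dt·Δt = -0.064226  |  p_2 = 0.341571
  3  |  dp/dt·Δt = -0.035151  |  p_3 = 0.306421
  4  |  dp/dt·Δt = -0.022249  |  p_4 = 0.284172
  5  |  dp/dt·Δt = -0.015183  |  p_5 = 0.268989
  6  |  dp/dt·Δt = -0.010852  |  p_6 = 0.258137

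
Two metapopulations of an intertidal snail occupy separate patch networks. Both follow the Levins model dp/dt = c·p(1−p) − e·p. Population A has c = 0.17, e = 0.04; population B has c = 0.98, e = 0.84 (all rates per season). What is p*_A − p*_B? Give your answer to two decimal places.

A: p*_A = 1 − 0.04/0.17 = 0.7647.
B: p*_B = 1 − 0.84/0.98 = 0.1429.
p*_A − p*_B = 0.7647 − 0.1429 = 0.6218.

0.62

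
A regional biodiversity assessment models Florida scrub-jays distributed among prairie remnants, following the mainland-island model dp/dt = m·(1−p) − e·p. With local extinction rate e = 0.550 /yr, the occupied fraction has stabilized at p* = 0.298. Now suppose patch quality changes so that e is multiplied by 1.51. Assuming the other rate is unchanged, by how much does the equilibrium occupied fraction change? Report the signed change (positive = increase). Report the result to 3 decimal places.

Balance m(1−p*) = e·p* gives m = e·p*/(1−p*) = 0.550×0.29800/0.70200 = 0.23348.
New p* = m/(m+e) = 0.23348/(0.23348+0.83050) = 0.21944.
Δp* = 0.21944 − 0.29800 = -0.07856.

-0.079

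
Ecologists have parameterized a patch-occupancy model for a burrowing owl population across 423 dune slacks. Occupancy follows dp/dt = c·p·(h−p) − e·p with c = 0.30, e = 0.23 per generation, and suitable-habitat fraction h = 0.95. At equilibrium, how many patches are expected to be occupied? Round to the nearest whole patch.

p* = h − e/c = 0.95 − 0.7667 = 0.1833.
Expected occupied patches = N × p* = 423 × 0.1833 = 77.55 ≈ 78.

78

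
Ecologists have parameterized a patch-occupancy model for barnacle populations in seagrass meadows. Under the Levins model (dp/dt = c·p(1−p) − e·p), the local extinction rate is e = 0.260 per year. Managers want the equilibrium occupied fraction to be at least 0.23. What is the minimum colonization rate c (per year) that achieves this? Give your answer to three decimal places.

p* = 1 − e/c ≥ 0.23 requires e/c ≤ 0.7700, i.e. c ≥ e/0.7700.
c_min = 0.260/0.7700 = 0.3377.

0.338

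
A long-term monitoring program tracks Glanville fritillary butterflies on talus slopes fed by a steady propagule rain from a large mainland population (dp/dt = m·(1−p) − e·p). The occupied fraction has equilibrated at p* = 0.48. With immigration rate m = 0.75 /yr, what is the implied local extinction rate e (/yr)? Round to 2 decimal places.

0.81

At equilibrium m(1−p*) = e·p*, so e = m(1−p*)/p*.
e = 0.75 × 0.5200 / 0.48 = 0.8125.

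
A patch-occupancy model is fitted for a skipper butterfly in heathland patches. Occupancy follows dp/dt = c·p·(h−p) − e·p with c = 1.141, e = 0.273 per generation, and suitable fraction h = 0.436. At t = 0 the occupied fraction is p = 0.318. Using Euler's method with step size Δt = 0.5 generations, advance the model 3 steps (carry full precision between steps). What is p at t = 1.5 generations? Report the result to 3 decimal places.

0.266

Update rule: p ← p + [c·p·(h−p) − e·p]·Δt with Δt = 0.5.
step 1: Δp = -0.02200, p = 0.29600
step 2: Δp = -0.01676, p = 0.27924
step 3: Δp = -0.01314, p = 0.26609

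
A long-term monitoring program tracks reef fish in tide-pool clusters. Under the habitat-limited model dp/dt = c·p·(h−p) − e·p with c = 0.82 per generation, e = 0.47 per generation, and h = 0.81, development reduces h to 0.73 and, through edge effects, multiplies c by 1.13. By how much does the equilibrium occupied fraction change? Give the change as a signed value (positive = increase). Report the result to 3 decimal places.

Before: p* = h − e/c = 0.81 − 0.47/0.82 = 0.81 − 0.5732 = 0.2368.
After: c = 0.9266, e = 0.47, h = 0.73; p* = 0.73 − 0.47/0.9266 = 0.2228.
Δp* = 0.2228 − 0.2368 = -0.0141.

-0.014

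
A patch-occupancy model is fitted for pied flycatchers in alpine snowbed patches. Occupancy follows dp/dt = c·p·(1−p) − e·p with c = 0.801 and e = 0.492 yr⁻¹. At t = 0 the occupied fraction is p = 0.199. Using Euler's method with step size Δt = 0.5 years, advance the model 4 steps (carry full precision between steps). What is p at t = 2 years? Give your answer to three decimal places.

Update rule: p ← p + [c·p·(1−p) − e·p]·Δt with Δt = 0.5.
step 1: Δp = +0.01489, p = 0.21389
step 2: Δp = +0.01472, p = 0.22861
step 3: Δp = +0.01439, p = 0.24300
step 4: Δp = +0.01389, p = 0.25689

0.257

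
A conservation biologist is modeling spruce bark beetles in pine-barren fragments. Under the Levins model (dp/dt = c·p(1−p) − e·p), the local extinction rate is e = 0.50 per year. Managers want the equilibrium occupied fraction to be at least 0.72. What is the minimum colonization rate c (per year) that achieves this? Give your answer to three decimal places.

p* = 1 − e/c ≥ 0.72 requires e/c ≤ 0.2800, i.e. c ≥ e/0.2800.
c_min = 0.50/0.2800 = 1.7857.

1.786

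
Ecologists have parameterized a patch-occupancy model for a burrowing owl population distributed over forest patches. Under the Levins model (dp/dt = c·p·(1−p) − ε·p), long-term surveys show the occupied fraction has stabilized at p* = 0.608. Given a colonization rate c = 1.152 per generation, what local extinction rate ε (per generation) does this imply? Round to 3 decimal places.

0.452

At equilibrium c(1−p*) = ε.
ε = 1.152 × (1 − 0.608) = 1.152 × 0.3920 = 0.4516.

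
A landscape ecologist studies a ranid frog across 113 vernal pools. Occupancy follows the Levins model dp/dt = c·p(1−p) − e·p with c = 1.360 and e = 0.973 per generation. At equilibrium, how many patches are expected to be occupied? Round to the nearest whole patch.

p* = 1 − e/c = 1 − 0.973/1.360 = 0.2846.
Expected occupied patches = N × p* = 113 × 0.2846 = 32.16 ≈ 32.

32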